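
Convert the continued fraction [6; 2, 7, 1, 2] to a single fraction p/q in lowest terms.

317/49

Using pₖ = aₖpₖ₋₁ + pₖ₋₂ and qₖ = aₖqₖ₋₁ + qₖ₋₂:
  k=0: a=6, p=6, q=1
  k=1: a=2, p=13, q=2
  k=2: a=7, p=97, q=15
  k=3: a=1, p=110, q=17
  k=4: a=2, p=317, q=49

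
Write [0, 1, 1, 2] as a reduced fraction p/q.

3/5

Using pₖ = aₖpₖ₋₁ + pₖ₋₂ and qₖ = aₖqₖ₋₁ + qₖ₋₂:
  k=0: a=0, p=0, q=1
  k=1: a=1, p=1, q=1
  k=2: a=1, p=1, q=2
  k=3: a=2, p=3, q=5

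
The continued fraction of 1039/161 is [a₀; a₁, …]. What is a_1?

2

1039 = 6·161 + 73   →  a_0 = 6
161 = 2·73 + 15   →  a_1 = 2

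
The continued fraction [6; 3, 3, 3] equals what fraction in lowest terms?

208/33

Fold from the inside: start with 3/1.
  3 + 1/3 = 10/3
  3 + 3/10 = 33/10
  6 + 10/33 = 208/33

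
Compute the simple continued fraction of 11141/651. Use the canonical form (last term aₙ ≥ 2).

11141 = 17*651 + 74
651 = 8*74 + 59
74 = 1*59 + 15
59 = 3*15 + 14
15 = 1*14 + 1
14 = 14*1 + 0  (stop)
So 11141/651 = [17; 8, 1, 3, 1, 14].

[17; 8, 1, 3, 1, 14]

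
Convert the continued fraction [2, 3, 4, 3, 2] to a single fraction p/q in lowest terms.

224/97

Fold from the inside: start with 2/1.
  3 + 1/2 = 7/2
  4 + 2/7 = 30/7
  3 + 7/30 = 97/30
  2 + 30/97 = 224/97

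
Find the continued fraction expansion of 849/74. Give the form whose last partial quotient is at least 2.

849 = 11*74 + 35
74 = 2*35 + 4
35 = 8*4 + 3
4 = 1*3 + 1
3 = 3*1 + 0  (stop)
So 849/74 = [11; 2, 8, 1, 3].

[11; 2, 8, 1, 3]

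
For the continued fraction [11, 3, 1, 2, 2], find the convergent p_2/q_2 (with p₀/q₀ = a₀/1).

Using pₖ = aₖpₖ₋₁ + pₖ₋₂, qₖ = aₖqₖ₋₁ + qₖ₋₂ (with p₋₁=1, p₋₂=0, q₋₁=0, q₋₂=1):
  k=0: a=11, p=11, q=1
  k=1: a=3, p=34, q=3
  k=2: a=1, p=45, q=4

45/4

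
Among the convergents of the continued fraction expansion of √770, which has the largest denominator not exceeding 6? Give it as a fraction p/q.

√770 = [27; 1, 2, 1, 54, …] (period length 4).
Convergents:
  p_0/q_0 = 27/1
  p_1/q_1 = 28/1
  p_2/q_2 = 83/3
  p_3/q_3 = 111/4
  p_4/q_4 = 6077/219
q_3 = 4 ≤ 6 < 219 = q_4, so the answer is 111/4.

111/4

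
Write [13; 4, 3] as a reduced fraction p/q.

172/13

Fold from the inside: start with 3/1.
  4 + 1/3 = 13/3
  13 + 3/13 = 172/13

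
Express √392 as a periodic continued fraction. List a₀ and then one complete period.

[19; 1, 3, 1, 38]

a₀ = ⌊√392⌋ = 19.
With m₀=0, d₀=1 and mₖ₊₁ = dₖaₖ − mₖ, dₖ₊₁ = (n − mₖ₊₁²)/dₖ, aₖ₊₁ = ⌊(a₀+mₖ₊₁)/dₖ₊₁⌋:
  k=1: m=19, d=31, a=1
  k=2: m=12, d=8, a=3
  k=3: m=12, d=31, a=1
  k=4: m=19, d=1, a=38
d=1 and a=2a₀=38 at k=4, so the next step gives (m, d) = (19, 31) again — its k=1 value — and the period has length 4.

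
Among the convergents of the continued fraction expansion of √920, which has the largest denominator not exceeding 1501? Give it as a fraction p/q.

16561/546

√920 = [30; 3, 60, …] (period length 2).
Convergents:
  p_0/q_0 = 30/1
  p_1/q_1 = 91/3
  p_2/q_2 = 5490/181
  p_3/q_3 = 16561/546
  p_4/q_4 = 999150/32941
q_3 = 546 ≤ 1501 < 32941 = q_4, so the answer is 16561/546.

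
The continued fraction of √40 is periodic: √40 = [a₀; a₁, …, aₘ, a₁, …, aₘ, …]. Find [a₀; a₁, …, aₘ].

a₀ = ⌊√40⌋ = 6.
With m₀=0, d₀=1 and mₖ₊₁ = dₖaₖ − mₖ, dₖ₊₁ = (n − mₖ₊₁²)/dₖ, aₖ₊₁ = ⌊(a₀+mₖ₊₁)/dₖ₊₁⌋:
  k=1: m=6, d=4, a=3
  k=2: m=6, d=1, a=12
d=1 and a=2a₀=12 at k=2, so the next step gives (m, d) = (6, 4) again — its k=1 value — and the period has length 2.

[6; 3, 12]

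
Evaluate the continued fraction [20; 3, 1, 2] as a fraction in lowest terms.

223/11

Using pₖ = aₖpₖ₋₁ + pₖ₋₂ and qₖ = aₖqₖ₋₁ + qₖ₋₂:
  k=0: a=20, p=20, q=1
  k=1: a=3, p=61, q=3
  k=2: a=1, p=81, q=4
  k=3: a=2, p=223, q=11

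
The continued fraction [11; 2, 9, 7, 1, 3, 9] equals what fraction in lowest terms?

Fold from the inside: start with 9/1.
  3 + 1/9 = 28/9
  1 + 9/28 = 37/28
  7 + 28/37 = 287/37
  9 + 37/287 = 2620/287
  2 + 287/2620 = 5527/2620
  11 + 2620/5527 = 63417/5527

63417/5527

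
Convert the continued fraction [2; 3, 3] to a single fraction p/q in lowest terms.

Using pₖ = aₖpₖ₋₁ + pₖ₋₂ and qₖ = aₖqₖ₋₁ + qₖ₋₂:
  k=0: a=2, p=2, q=1
  k=1: a=3, p=7, q=3
  k=2: a=3, p=23, q=10

23/10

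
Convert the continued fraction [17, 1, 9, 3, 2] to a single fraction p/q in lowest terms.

1289/72

Fold from the inside: start with 2/1.
  3 + 1/2 = 7/2
  9 + 2/7 = 65/7
  1 + 7/65 = 72/65
  17 + 65/72 = 1289/72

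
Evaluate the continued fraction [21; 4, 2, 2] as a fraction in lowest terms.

Fold from the inside: start with 2/1.
  2 + 1/2 = 5/2
  4 + 2/5 = 22/5
  21 + 5/22 = 467/22

467/22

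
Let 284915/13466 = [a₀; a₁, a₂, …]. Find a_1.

6

284915 = 21·13466 + 2129   →  a_0 = 21
13466 = 6·2129 + 692   →  a_1 = 6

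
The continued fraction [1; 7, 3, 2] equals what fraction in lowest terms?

58/51

Using pₖ = aₖpₖ₋₁ + pₖ₋₂ and qₖ = aₖqₖ₋₁ + qₖ₋₂:
  k=0: a=1, p=1, q=1
  k=1: a=7, p=8, q=7
  k=2: a=3, p=25, q=22
  k=3: a=2, p=58, q=51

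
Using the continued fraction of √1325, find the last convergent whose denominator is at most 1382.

26536/729

√1325 = [36; 2, 2, 72, …] (period length 3).
Convergents:
  p_0/q_0 = 36/1
  p_1/q_1 = 73/2
  p_2/q_2 = 182/5
  p_3/q_3 = 13177/362
  p_4/q_4 = 26536/729
  p_5/q_5 = 66249/1820
q_4 = 729 ≤ 1382 < 1820 = q_5, so the answer is 26536/729.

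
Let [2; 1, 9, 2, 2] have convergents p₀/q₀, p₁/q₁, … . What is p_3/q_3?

61/21

Using pₖ = aₖpₖ₋₁ + pₖ₋₂, qₖ = aₖqₖ₋₁ + qₖ₋₂ (with p₋₁=1, p₋₂=0, q₋₁=0, q₋₂=1):
  k=0: a=2, p=2, q=1
  k=1: a=1, p=3, q=1
  k=2: a=9, p=29, q=10
  k=3: a=2, p=61, q=21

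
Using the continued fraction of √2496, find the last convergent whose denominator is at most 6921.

√2496 = [49; 1, 23, 1, 98, …] (period length 4).
Convergents:
  p_0/q_0 = 49/1
  p_1/q_1 = 50/1
  p_2/q_2 = 1199/24
  p_3/q_3 = 1249/25
  p_4/q_4 = 123601/2474
  p_5/q_5 = 124850/2499
  p_6/q_6 = 2995151/59951
q_5 = 2499 ≤ 6921 < 59951 = q_6, so the answer is 124850/2499.

124850/2499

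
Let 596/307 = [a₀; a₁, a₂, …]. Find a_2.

16

596 = 1·307 + 289   →  a_0 = 1
307 = 1·289 + 18   →  a_1 = 1
289 = 16·18 + 1   →  a_2 = 16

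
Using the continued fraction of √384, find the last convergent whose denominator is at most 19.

√384 = [19; 1, 1, 2, 9, 2, 1, 1, 38, …] (period length 8).
Convergents:
  p_0/q_0 = 19/1
  p_1/q_1 = 20/1
  p_2/q_2 = 39/2
  p_3/q_3 = 98/5
  p_4/q_4 = 921/47
q_3 = 5 ≤ 19 < 47 = q_4, so the answer is 98/5.

98/5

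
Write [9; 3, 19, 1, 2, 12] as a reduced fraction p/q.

Fold from the inside: start with 12/1.
  2 + 1/12 = 25/12
  1 + 12/25 = 37/25
  19 + 25/37 = 728/37
  3 + 37/728 = 2221/728
  9 + 728/2221 = 20717/2221

20717/2221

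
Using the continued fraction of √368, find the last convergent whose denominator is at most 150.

√368 = [19; 5, 2, 5, 38, …] (period length 4).
Convergents:
  p_0/q_0 = 19/1
  p_1/q_1 = 96/5
  p_2/q_2 = 211/11
  p_3/q_3 = 1151/60
  p_4/q_4 = 43949/2291
q_3 = 60 ≤ 150 < 2291 = q_4, so the answer is 1151/60.

1151/60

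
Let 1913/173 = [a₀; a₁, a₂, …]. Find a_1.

1913 = 11·173 + 10   →  a_0 = 11
173 = 17·10 + 3   →  a_1 = 17

17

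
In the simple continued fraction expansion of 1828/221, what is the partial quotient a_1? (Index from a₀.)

1828 = 8·221 + 60   →  a_0 = 8
221 = 3·60 + 41   →  a_1 = 3

3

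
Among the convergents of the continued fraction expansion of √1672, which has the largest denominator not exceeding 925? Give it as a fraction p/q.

√1672 = [40; 1, 8, 10, 8, 1, 80, …] (period length 6).
Convergents:
  p_0/q_0 = 40/1
  p_1/q_1 = 41/1
  p_2/q_2 = 368/9
  p_3/q_3 = 3721/91
  p_4/q_4 = 30136/737
  p_5/q_5 = 33857/828
  p_6/q_6 = 2738696/66977
q_5 = 828 ≤ 925 < 66977 = q_6, so the answer is 33857/828.

33857/828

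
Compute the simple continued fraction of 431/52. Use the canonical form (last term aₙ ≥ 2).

431 = 8·52 + 15
52 = 3·15 + 7
15 = 2·7 + 1
7 = 7·1 + 0  (stop)
So 431/52 = [8; 3, 2, 7].

[8; 3, 2, 7]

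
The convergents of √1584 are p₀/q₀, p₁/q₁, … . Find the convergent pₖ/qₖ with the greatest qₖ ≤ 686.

15880/399

√1584 = [39; 1, 3, 1, 78, …] (period length 4).
Convergents:
  p_0/q_0 = 39/1
  p_1/q_1 = 40/1
  p_2/q_2 = 159/4
  p_3/q_3 = 199/5
  p_4/q_4 = 15681/394
  p_5/q_5 = 15880/399
  p_6/q_6 = 63321/1591
q_5 = 399 ≤ 686 < 1591 = q_6, so the answer is 15880/399.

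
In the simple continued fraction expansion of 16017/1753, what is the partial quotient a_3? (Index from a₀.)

16017 = 9·1753 + 240   →  a_0 = 9
1753 = 7·240 + 73   →  a_1 = 7
240 = 3·73 + 21   →  a_2 = 3
73 = 3·21 + 10   →  a_3 = 3

3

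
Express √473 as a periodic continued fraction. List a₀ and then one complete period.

[21; 1, 2, 1, 42]

a₀ = ⌊√473⌋ = 21.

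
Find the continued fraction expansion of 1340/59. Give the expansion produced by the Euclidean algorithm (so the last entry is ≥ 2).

[22; 1, 2, 2, 8]

1340 = 22×59 + 42
59 = 1×42 + 17
42 = 2×17 + 8
17 = 2×8 + 1
8 = 8×1 + 0  (stop)
So 1340/59 = [22; 1, 2, 2, 8].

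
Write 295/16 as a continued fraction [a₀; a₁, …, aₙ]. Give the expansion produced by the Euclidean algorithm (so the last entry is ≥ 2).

295 = 18×16 + 7
16 = 2×7 + 2
7 = 3×2 + 1
2 = 2×1 + 0  (stop)
So 295/16 = [18; 2, 3, 2].

[18; 2, 3, 2]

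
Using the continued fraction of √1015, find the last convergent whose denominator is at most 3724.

√1015 = [31; 1, 6, 10, 2, 10, 6, 1, 62, …] (period length 8).
Convergents:
  p_0/q_0 = 31/1
  p_1/q_1 = 32/1
  p_2/q_2 = 223/7
  p_3/q_3 = 2262/71
  p_4/q_4 = 4747/149
  p_5/q_5 = 49732/1561
  p_6/q_6 = 303139/9515
q_5 = 1561 ≤ 3724 < 9515 = q_6, so the answer is 49732/1561.

49732/1561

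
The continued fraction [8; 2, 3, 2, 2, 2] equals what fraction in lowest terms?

Using pₖ = aₖpₖ₋₁ + pₖ₋₂ and qₖ = aₖqₖ₋₁ + qₖ₋₂:
  k=0: a=8, p=8, q=1
  k=1: a=2, p=17, q=2
  k=2: a=3, p=59, q=7
  k=3: a=2, p=135, q=16
  k=4: a=2, p=329, q=39
  k=5: a=2, p=793, q=94

793/94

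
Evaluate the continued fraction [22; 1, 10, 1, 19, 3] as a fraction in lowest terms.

Fold from the inside: start with 3/1.
  19 + 1/3 = 58/3
  1 + 3/58 = 61/58
  10 + 58/61 = 668/61
  1 + 61/668 = 729/668
  22 + 668/729 = 16706/729

16706/729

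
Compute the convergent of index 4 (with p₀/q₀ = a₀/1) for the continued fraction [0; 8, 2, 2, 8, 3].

Using pₖ = aₖpₖ₋₁ + pₖ₋₂, qₖ = aₖqₖ₋₁ + qₖ₋₂ (with p₋₁=1, p₋₂=0, q₋₁=0, q₋₂=1):
  k=0: a=0, p=0, q=1
  k=1: a=8, p=1, q=8
  k=2: a=2, p=2, q=17
  k=3: a=2, p=5, q=42
  k=4: a=8, p=42, q=353

42/353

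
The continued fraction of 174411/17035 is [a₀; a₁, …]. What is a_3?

7

174411 = 10·17035 + 4061   →  a_0 = 10
17035 = 4·4061 + 791   →  a_1 = 4
4061 = 5·791 + 106   →  a_2 = 5
791 = 7·106 + 49   →  a_3 = 7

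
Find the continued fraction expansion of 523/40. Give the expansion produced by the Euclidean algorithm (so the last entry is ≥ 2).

[13; 13, 3]

523 = 13×40 + 3
40 = 13×3 + 1
3 = 3×1 + 0  (stop)
So 523/40 = [13; 13, 3].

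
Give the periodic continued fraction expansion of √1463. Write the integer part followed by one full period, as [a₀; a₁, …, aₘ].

[38; 4, 76]

a₀ = ⌊√1463⌋ = 38.
With m₀=0, d₀=1 and mₖ₊₁ = dₖaₖ − mₖ, dₖ₊₁ = (n − mₖ₊₁²)/dₖ, aₖ₊₁ = ⌊(a₀+mₖ₊₁)/dₖ₊₁⌋:
  k=1: m=38, d=19, a=4
  k=2: m=38, d=1, a=76
d=1 and a=2a₀=76 at k=2, so the next step gives (m, d) = (38, 19) again — its k=1 value — and the period has length 2.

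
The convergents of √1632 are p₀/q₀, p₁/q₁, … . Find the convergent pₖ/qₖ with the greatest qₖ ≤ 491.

√1632 = [40; 2, 1, 1, 19, 1, 1, 2, 80, …] (period length 8).
Convergents:
  p_0/q_0 = 40/1
  p_1/q_1 = 81/2
  p_2/q_2 = 121/3
  p_3/q_3 = 202/5
  p_4/q_4 = 3959/98
  p_5/q_5 = 4161/103
  p_6/q_6 = 8120/201
  p_7/q_7 = 20401/505
q_6 = 201 ≤ 491 < 505 = q_7, so the answer is 8120/201.

8120/201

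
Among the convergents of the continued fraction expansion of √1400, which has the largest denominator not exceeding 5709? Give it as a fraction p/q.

√1400 = [37; 2, 2, 2, 74, …] (period length 4).
Convergents:
  p_0/q_0 = 37/1
  p_1/q_1 = 75/2
  p_2/q_2 = 187/5
  p_3/q_3 = 449/12
  p_4/q_4 = 33413/893
  p_5/q_5 = 67275/1798
  p_6/q_6 = 167963/4489
  p_7/q_7 = 403201/10776
q_6 = 4489 ≤ 5709 < 10776 = q_7, so the answer is 167963/4489.

167963/4489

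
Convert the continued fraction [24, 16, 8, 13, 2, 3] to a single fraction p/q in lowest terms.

Fold from the inside: start with 3/1.
  2 + 1/3 = 7/3
  13 + 3/7 = 94/7
  8 + 7/94 = 759/94
  16 + 94/759 = 12238/759
  24 + 759/12238 = 294471/12238

294471/12238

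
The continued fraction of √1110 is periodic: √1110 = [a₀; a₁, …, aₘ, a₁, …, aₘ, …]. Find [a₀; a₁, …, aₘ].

a₀ = ⌊√1110⌋ = 33.
With m₀=0, d₀=1 and mₖ₊₁ = dₖaₖ − mₖ, dₖ₊₁ = (n − mₖ₊₁²)/dₖ, aₖ₊₁ = ⌊(a₀+mₖ₊₁)/dₖ₊₁⌋:
  k=1: m=33, d=21, a=3
  k=2: m=30, d=10, a=6
  k=3: m=30, d=21, a=3
  k=4: m=33, d=1, a=66
d=1 and a=2a₀=66 at k=4, so the next step gives (m, d) = (33, 21) again — its k=1 value — and the period has length 4.

[33; 3, 6, 3, 66]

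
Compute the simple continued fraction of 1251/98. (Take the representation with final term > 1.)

1251 = 12*98 + 75
98 = 1*75 + 23
75 = 3*23 + 6
23 = 3*6 + 5
6 = 1*5 + 1
5 = 5*1 + 0  (stop)
So 1251/98 = [12; 1, 3, 3, 1, 5].

[12; 1, 3, 3, 1, 5]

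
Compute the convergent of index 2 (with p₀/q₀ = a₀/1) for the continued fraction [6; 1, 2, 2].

20/3

Using pₖ = aₖpₖ₋₁ + pₖ₋₂, qₖ = aₖqₖ₋₁ + qₖ₋₂ (with p₋₁=1, p₋₂=0, q₋₁=0, q₋₂=1):
  k=0: a=6, p=6, q=1
  k=1: a=1, p=7, q=1
  k=2: a=2, p=20, q=3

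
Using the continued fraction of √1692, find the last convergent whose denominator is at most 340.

4607/112

√1692 = [41; 7, 2, 7, 82, …] (period length 4).
Convergents:
  p_0/q_0 = 41/1
  p_1/q_1 = 288/7
  p_2/q_2 = 617/15
  p_3/q_3 = 4607/112
  p_4/q_4 = 378391/9199
q_3 = 112 ≤ 340 < 9199 = q_4, so the answer is 4607/112.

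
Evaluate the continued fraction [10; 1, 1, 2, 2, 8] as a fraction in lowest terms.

1069/101

Fold from the inside: start with 8/1.
  2 + 1/8 = 17/8
  2 + 8/17 = 42/17
  1 + 17/42 = 59/42
  1 + 42/59 = 101/59
  10 + 59/101 = 1069/101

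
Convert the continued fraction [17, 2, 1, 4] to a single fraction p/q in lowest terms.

Fold from the inside: start with 4/1.
  1 + 1/4 = 5/4
  2 + 4/5 = 14/5
  17 + 5/14 = 243/14

243/14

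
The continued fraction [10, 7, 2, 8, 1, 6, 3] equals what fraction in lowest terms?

31202/3079

Using pₖ = aₖpₖ₋₁ + pₖ₋₂ and qₖ = aₖqₖ₋₁ + qₖ₋₂:
  k=0: a=10, p=10, q=1
  k=1: a=7, p=71, q=7
  k=2: a=2, p=152, q=15
  k=3: a=8, p=1287, q=127
  k=4: a=1, p=1439, q=142
  k=5: a=6, p=9921, q=979
  k=6: a=3, p=31202, q=3079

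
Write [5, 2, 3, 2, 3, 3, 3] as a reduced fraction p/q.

Using pₖ = aₖpₖ₋₁ + pₖ₋₂ and qₖ = aₖqₖ₋₁ + qₖ₋₂:
  k=0: a=5, p=5, q=1
  k=1: a=2, p=11, q=2
  k=2: a=3, p=38, q=7
  k=3: a=2, p=87, q=16
  k=4: a=3, p=299, q=55
  k=5: a=3, p=984, q=181
  k=6: a=3, p=3251, q=598

3251/598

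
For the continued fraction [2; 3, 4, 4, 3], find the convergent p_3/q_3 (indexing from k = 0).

Using pₖ = aₖpₖ₋₁ + pₖ₋₂, qₖ = aₖqₖ₋₁ + qₖ₋₂ (with p₋₁=1, p₋₂=0, q₋₁=0, q₋₂=1):
  k=0: a=2, p=2, q=1
  k=1: a=3, p=7, q=3
  k=2: a=4, p=30, q=13
  k=3: a=4, p=127, q=55

127/55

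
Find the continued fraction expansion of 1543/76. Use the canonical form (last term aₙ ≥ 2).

1543 = 20·76 + 23
76 = 3·23 + 7
23 = 3·7 + 2
7 = 3·2 + 1
2 = 2·1 + 0  (stop)
So 1543/76 = [20; 3, 3, 3, 2].

[20; 3, 3, 3, 2]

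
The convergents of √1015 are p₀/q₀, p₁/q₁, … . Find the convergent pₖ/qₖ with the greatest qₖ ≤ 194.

4747/149

√1015 = [31; 1, 6, 10, 2, 10, 6, 1, 62, …] (period length 8).
Convergents:
  p_0/q_0 = 31/1
  p_1/q_1 = 32/1
  p_2/q_2 = 223/7
  p_3/q_3 = 2262/71
  p_4/q_4 = 4747/149
  p_5/q_5 = 49732/1561
q_4 = 149 ≤ 194 < 1561 = q_5, so the answer is 4747/149.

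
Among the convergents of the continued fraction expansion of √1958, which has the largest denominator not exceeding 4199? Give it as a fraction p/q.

62657/1416

√1958 = [44; 4, 88, …] (period length 2).
Convergents:
  p_0/q_0 = 44/1
  p_1/q_1 = 177/4
  p_2/q_2 = 15620/353
  p_3/q_3 = 62657/1416
  p_4/q_4 = 5529436/124961
q_3 = 1416 ≤ 4199 < 124961 = q_4, so the answer is 62657/1416.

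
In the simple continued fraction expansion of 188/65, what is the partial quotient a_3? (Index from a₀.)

188 = 2·65 + 58   →  a_0 = 2
65 = 1·58 + 7   →  a_1 = 1
58 = 8·7 + 2   →  a_2 = 8
7 = 3·2 + 1   →  a_3 = 3

3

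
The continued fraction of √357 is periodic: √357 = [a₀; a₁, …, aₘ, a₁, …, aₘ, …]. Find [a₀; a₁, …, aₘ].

a₀ = ⌊√357⌋ = 18.
With m₀=0, d₀=1 and mₖ₊₁ = dₖaₖ − mₖ, dₖ₊₁ = (n − mₖ₊₁²)/dₖ, aₖ₊₁ = ⌊(a₀+mₖ₊₁)/dₖ₊₁⌋:
  k=1: m=18, d=33, a=1
  k=2: m=15, d=4, a=8
  k=3: m=17, d=17, a=2
  k=4: m=17, d=4, a=8
  k=5: m=15, d=33, a=1
  k=6: m=18, d=1, a=36
d=1 and a=2a₀=36 at k=6, so the next step gives (m, d) = (18, 33) again — its k=1 value — and the period has length 6.

[18; 1, 8, 2, 8, 1, 36]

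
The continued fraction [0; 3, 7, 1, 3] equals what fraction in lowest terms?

31/97

Using pₖ = aₖpₖ₋₁ + pₖ₋₂ and qₖ = aₖqₖ₋₁ + qₖ₋₂:
  k=0: a=0, p=0, q=1
  k=1: a=3, p=1, q=3
  k=2: a=7, p=7, q=22
  k=3: a=1, p=8, q=25
  k=4: a=3, p=31, q=97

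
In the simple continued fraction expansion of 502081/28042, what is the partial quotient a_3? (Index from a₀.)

2

502081 = 17·28042 + 25367   →  a_0 = 17
28042 = 1·25367 + 2675   →  a_1 = 1
25367 = 9·2675 + 1292   →  a_2 = 9
2675 = 2·1292 + 91   →  a_3 = 2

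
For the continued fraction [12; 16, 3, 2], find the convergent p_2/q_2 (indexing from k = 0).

591/49

Using pₖ = aₖpₖ₋₁ + pₖ₋₂, qₖ = aₖqₖ₋₁ + qₖ₋₂ (with p₋₁=1, p₋₂=0, q₋₁=0, q₋₂=1):
  k=0: a=12, p=12, q=1
  k=1: a=16, p=193, q=16
  k=2: a=3, p=591, q=49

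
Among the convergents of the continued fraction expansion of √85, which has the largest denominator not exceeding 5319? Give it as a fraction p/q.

√85 = [9; 4, 1, 1, 4, 18, …] (period length 5).
Convergents:
  p_0/q_0 = 9/1
  p_1/q_1 = 37/4
  p_2/q_2 = 46/5
  p_3/q_3 = 83/9
  p_4/q_4 = 378/41
  p_5/q_5 = 6887/747
  p_6/q_6 = 27926/3029
  p_7/q_7 = 34813/3776
  p_8/q_8 = 62739/6805
q_7 = 3776 ≤ 5319 < 6805 = q_8, so the answer is 34813/3776.

34813/3776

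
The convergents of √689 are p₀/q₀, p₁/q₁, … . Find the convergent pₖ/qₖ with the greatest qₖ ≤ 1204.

22049/840

√689 = [26; 4, 52, …] (period length 2).
Convergents:
  p_0/q_0 = 26/1
  p_1/q_1 = 105/4
  p_2/q_2 = 5486/209
  p_3/q_3 = 22049/840
  p_4/q_4 = 1152034/43889
q_3 = 840 ≤ 1204 < 43889 = q_4, so the answer is 22049/840.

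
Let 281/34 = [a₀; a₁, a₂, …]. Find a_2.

1

281 = 8·34 + 9   →  a_0 = 8
34 = 3·9 + 7   →  a_1 = 3
9 = 1·7 + 2   →  a_2 = 1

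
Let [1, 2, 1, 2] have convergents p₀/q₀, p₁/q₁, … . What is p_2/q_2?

Using pₖ = aₖpₖ₋₁ + pₖ₋₂, qₖ = aₖqₖ₋₁ + qₖ₋₂ (with p₋₁=1, p₋₂=0, q₋₁=0, q₋₂=1):
  k=0: a=1, p=1, q=1
  k=1: a=2, p=3, q=2
  k=2: a=1, p=4, q=3

4/3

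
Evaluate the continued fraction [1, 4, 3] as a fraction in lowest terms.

Using pₖ = aₖpₖ₋₁ + pₖ₋₂ and qₖ = aₖqₖ₋₁ + qₖ₋₂:
  k=0: a=1, p=1, q=1
  k=1: a=4, p=5, q=4
  k=2: a=3, p=16, q=13

16/13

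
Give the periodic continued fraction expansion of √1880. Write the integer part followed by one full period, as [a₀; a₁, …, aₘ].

a₀ = ⌊√1880⌋ = 43.

[43; 2, 1, 3, 1, 2, 86]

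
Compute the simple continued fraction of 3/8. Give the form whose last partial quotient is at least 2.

3 = 0·8 + 3
8 = 2·3 + 2
3 = 1·2 + 1
2 = 2·1 + 0  (stop)
So 3/8 = [0; 2, 1, 2].

[0; 2, 1, 2]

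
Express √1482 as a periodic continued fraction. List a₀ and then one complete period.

a₀ = ⌊√1482⌋ = 38.
With m₀=0, d₀=1 and mₖ₊₁ = dₖaₖ − mₖ, dₖ₊₁ = (n − mₖ₊₁²)/dₖ, aₖ₊₁ = ⌊(a₀+mₖ₊₁)/dₖ₊₁⌋:
  k=1: m=38, d=38, a=2
  k=2: m=38, d=1, a=76
d=1 and a=2a₀=76 at k=2, so the next step gives (m, d) = (38, 38) again — its k=1 value — and the period has length 2.

[38; 2, 76]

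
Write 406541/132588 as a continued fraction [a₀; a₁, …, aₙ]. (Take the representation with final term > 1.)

[3; 15, 9, 2, 2, 5, 11, 3]

406541 = 3*132588 + 8777
132588 = 15*8777 + 933
8777 = 9*933 + 380
933 = 2*380 + 173
380 = 2*173 + 34
173 = 5*34 + 3
34 = 11*3 + 1
3 = 3*1 + 0  (stop)
So 406541/132588 = [3; 15, 9, 2, 2, 5, 11, 3].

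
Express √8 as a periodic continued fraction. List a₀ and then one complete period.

a₀ = ⌊√8⌋ = 2.
With m₀=0, d₀=1 and mₖ₊₁ = dₖaₖ − mₖ, dₖ₊₁ = (n − mₖ₊₁²)/dₖ, aₖ₊₁ = ⌊(a₀+mₖ₊₁)/dₖ₊₁⌋:
  k=1: m=2, d=4, a=1
  k=2: m=2, d=1, a=4
d=1 and a=2a₀=4 at k=2, so the next step gives (m, d) = (2, 4) again — its k=1 value — and the period has length 2.

[2; 1, 4]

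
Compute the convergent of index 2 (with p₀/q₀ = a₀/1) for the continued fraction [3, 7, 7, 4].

157/50

Using pₖ = aₖpₖ₋₁ + pₖ₋₂, qₖ = aₖqₖ₋₁ + qₖ₋₂ (with p₋₁=1, p₋₂=0, q₋₁=0, q₋₂=1):
  k=0: a=3, p=3, q=1
  k=1: a=7, p=22, q=7
  k=2: a=7, p=157, q=50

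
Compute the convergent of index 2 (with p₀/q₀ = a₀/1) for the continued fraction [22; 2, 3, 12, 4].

157/7

Using pₖ = aₖpₖ₋₁ + pₖ₋₂, qₖ = aₖqₖ₋₁ + qₖ₋₂ (with p₋₁=1, p₋₂=0, q₋₁=0, q₋₂=1):
  k=0: a=22, p=22, q=1
  k=1: a=2, p=45, q=2
  k=2: a=3, p=157, q=7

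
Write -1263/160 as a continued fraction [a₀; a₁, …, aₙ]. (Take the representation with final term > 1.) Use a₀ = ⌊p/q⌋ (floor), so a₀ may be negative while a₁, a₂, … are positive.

-1263 = -8·160 + 17
160 = 9·17 + 7
17 = 2·7 + 3
7 = 2·3 + 1
3 = 3·1 + 0  (stop)
So -1263/160 = [-8; 9, 2, 2, 3].

[-8; 9, 2, 2, 3]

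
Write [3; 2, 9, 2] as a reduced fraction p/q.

139/40

Fold from the inside: start with 2/1.
  9 + 1/2 = 19/2
  2 + 2/19 = 40/19
  3 + 19/40 = 139/40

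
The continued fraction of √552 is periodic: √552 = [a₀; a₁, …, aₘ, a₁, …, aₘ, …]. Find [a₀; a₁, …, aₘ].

a₀ = ⌊√552⌋ = 23.

[23; 2, 46]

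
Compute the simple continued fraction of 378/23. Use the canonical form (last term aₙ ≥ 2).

[16; 2, 3, 3]

378 = 16*23 + 10
23 = 2*10 + 3
10 = 3*3 + 1
3 = 3*1 + 0  (stop)
So 378/23 = [16; 2, 3, 3].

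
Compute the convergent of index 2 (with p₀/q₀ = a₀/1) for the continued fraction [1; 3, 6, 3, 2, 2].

Using pₖ = aₖpₖ₋₁ + pₖ₋₂, qₖ = aₖqₖ₋₁ + qₖ₋₂ (with p₋₁=1, p₋₂=0, q₋₁=0, q₋₂=1):
  k=0: a=1, p=1, q=1
  k=1: a=3, p=4, q=3
  k=2: a=6, p=25, q=19

25/19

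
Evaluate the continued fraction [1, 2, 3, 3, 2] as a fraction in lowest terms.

76/53

Using pₖ = aₖpₖ₋₁ + pₖ₋₂ and qₖ = aₖqₖ₋₁ + qₖ₋₂:
  k=0: a=1, p=1, q=1
  k=1: a=2, p=3, q=2
  k=2: a=3, p=10, q=7
  k=3: a=3, p=33, q=23
  k=4: a=2, p=76, q=53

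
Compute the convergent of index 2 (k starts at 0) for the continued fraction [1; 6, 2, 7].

15/13

Using pₖ = aₖpₖ₋₁ + pₖ₋₂, qₖ = aₖqₖ₋₁ + qₖ₋₂ (with p₋₁=1, p₋₂=0, q₋₁=0, q₋₂=1):
  k=0: a=1, p=1, q=1
  k=1: a=6, p=7, q=6
  k=2: a=2, p=15, q=13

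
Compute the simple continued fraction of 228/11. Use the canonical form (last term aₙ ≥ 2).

[20; 1, 2, 1, 2]

228 = 20·11 + 8
11 = 1·8 + 3
8 = 2·3 + 2
3 = 1·2 + 1
2 = 2·1 + 0  (stop)
So 228/11 = [20; 1, 2, 1, 2].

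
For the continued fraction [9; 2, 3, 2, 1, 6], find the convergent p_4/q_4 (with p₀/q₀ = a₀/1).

217/23

Using pₖ = aₖpₖ₋₁ + pₖ₋₂, qₖ = aₖqₖ₋₁ + qₖ₋₂ (with p₋₁=1, p₋₂=0, q₋₁=0, q₋₂=1):
  k=0: a=9, p=9, q=1
  k=1: a=2, p=19, q=2
  k=2: a=3, p=66, q=7
  k=3: a=2, p=151, q=16
  k=4: a=1, p=217, q=23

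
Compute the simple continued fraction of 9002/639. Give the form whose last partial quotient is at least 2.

[14; 11, 2, 2, 3, 3]

9002 = 14·639 + 56
639 = 11·56 + 23
56 = 2·23 + 10
23 = 2·10 + 3
10 = 3·3 + 1
3 = 3·1 + 0  (stop)
So 9002/639 = [14; 11, 2, 2, 3, 3].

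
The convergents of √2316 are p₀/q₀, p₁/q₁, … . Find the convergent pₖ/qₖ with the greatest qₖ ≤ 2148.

37008/769

√2316 = [48; 8, 96, …] (period length 2).
Convergents:
  p_0/q_0 = 48/1
  p_1/q_1 = 385/8
  p_2/q_2 = 37008/769
  p_3/q_3 = 296449/6160
q_2 = 769 ≤ 2148 < 6160 = q_3, so the answer is 37008/769.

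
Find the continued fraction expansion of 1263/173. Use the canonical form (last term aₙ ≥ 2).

1263 = 7*173 + 52
173 = 3*52 + 17
52 = 3*17 + 1
17 = 17*1 + 0  (stop)
So 1263/173 = [7; 3, 3, 17].

[7; 3, 3, 17]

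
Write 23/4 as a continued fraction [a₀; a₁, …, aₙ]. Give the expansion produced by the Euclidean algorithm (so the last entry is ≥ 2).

23 = 5*4 + 3
4 = 1*3 + 1
3 = 3*1 + 0  (stop)
So 23/4 = [5; 1, 3].

[5; 1, 3]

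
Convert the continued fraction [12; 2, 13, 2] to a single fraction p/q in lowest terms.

699/56

Using pₖ = aₖpₖ₋₁ + pₖ₋₂ and qₖ = aₖqₖ₋₁ + qₖ₋₂:
  k=0: a=12, p=12, q=1
  k=1: a=2, p=25, q=2
  k=2: a=13, p=337, q=27
  k=3: a=2, p=699, q=56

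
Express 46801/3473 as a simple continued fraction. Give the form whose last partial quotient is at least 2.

[13; 2, 9, 1, 3, 2, 4, 4]

46801 = 13·3473 + 1652
3473 = 2·1652 + 169
1652 = 9·169 + 131
169 = 1·131 + 38
131 = 3·38 + 17
38 = 2·17 + 4
17 = 4·4 + 1
4 = 4·1 + 0  (stop)
So 46801/3473 = [13; 2, 9, 1, 3, 2, 4, 4].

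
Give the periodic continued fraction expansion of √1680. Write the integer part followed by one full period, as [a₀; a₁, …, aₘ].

[40; 1, 80]

a₀ = ⌊√1680⌋ = 40.
With m₀=0, d₀=1 and mₖ₊₁ = dₖaₖ − mₖ, dₖ₊₁ = (n − mₖ₊₁²)/dₖ, aₖ₊₁ = ⌊(a₀+mₖ₊₁)/dₖ₊₁⌋:
  k=1: m=40, d=80, a=1
  k=2: m=40, d=1, a=80
d=1 and a=2a₀=80 at k=2, so the next step gives (m, d) = (40, 80) again — its k=1 value — and the period has length 2.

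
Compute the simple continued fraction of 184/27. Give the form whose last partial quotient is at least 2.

184 = 6·27 + 22
27 = 1·22 + 5
22 = 4·5 + 2
5 = 2·2 + 1
2 = 2·1 + 0  (stop)
So 184/27 = [6; 1, 4, 2, 2].

[6; 1, 4, 2, 2]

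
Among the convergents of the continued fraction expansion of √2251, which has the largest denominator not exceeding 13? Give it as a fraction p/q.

427/9

√2251 = [47; 2, 4, 47, 4, 2, 94, …] (period length 6).
Convergents:
  p_0/q_0 = 47/1
  p_1/q_1 = 95/2
  p_2/q_2 = 427/9
  p_3/q_3 = 20164/425
q_2 = 9 ≤ 13 < 425 = q_3, so the answer is 427/9.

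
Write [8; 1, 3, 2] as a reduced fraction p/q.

79/9

Using pₖ = aₖpₖ₋₁ + pₖ₋₂ and qₖ = aₖqₖ₋₁ + qₖ₋₂:
  k=0: a=8, p=8, q=1
  k=1: a=1, p=9, q=1
  k=2: a=3, p=35, q=4
  k=3: a=2, p=79, q=9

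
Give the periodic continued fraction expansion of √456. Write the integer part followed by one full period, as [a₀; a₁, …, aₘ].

a₀ = ⌊√456⌋ = 21.
With m₀=0, d₀=1 and mₖ₊₁ = dₖaₖ − mₖ, dₖ₊₁ = (n − mₖ₊₁²)/dₖ, aₖ₊₁ = ⌊(a₀+mₖ₊₁)/dₖ₊₁⌋:
  k=1: m=21, d=15, a=2
  k=2: m=9, d=25, a=1
  k=3: m=16, d=8, a=4
  k=4: m=16, d=25, a=1
  k=5: m=9, d=15, a=2
  k=6: m=21, d=1, a=42
d=1 and a=2a₀=42 at k=6, so the next step gives (m, d) = (21, 15) again — its k=1 value — and the period has length 6.

[21; 2, 1, 4, 1, 2, 42]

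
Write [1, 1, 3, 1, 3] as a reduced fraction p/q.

Using pₖ = aₖpₖ₋₁ + pₖ₋₂ and qₖ = aₖqₖ₋₁ + qₖ₋₂:
  k=0: a=1, p=1, q=1
  k=1: a=1, p=2, q=1
  k=2: a=3, p=7, q=4
  k=3: a=1, p=9, q=5
  k=4: a=3, p=34, q=19

34/19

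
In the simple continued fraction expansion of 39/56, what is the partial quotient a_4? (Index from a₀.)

2

39 = 0·56 + 39   →  a_0 = 0
56 = 1·39 + 17   →  a_1 = 1
39 = 2·17 + 5   →  a_2 = 2
17 = 3·5 + 2   →  a_3 = 3
5 = 2·2 + 1   →  a_4 = 2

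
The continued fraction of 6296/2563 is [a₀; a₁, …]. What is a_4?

18

6296 = 2·2563 + 1170   →  a_0 = 2
2563 = 2·1170 + 223   →  a_1 = 2
1170 = 5·223 + 55   →  a_2 = 5
223 = 4·55 + 3   →  a_3 = 4
55 = 18·3 + 1   →  a_4 = 18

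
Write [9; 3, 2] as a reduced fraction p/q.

65/7

Fold from the inside: start with 2/1.
  3 + 1/2 = 7/2
  9 + 2/7 = 65/7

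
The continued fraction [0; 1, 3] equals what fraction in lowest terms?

Using pₖ = aₖpₖ₋₁ + pₖ₋₂ and qₖ = aₖqₖ₋₁ + qₖ₋₂:
  k=0: a=0, p=0, q=1
  k=1: a=1, p=1, q=1
  k=2: a=3, p=3, q=4

3/4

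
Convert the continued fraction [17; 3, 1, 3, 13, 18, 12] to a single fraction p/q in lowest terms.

748720/43363

Fold from the inside: start with 12/1.
  18 + 1/12 = 217/12
  13 + 12/217 = 2833/217
  3 + 217/2833 = 8716/2833
  1 + 2833/8716 = 11549/8716
  3 + 8716/11549 = 43363/11549
  17 + 11549/43363 = 748720/43363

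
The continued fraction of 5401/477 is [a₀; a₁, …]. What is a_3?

3

5401 = 11·477 + 154   →  a_0 = 11
477 = 3·154 + 15   →  a_1 = 3
154 = 10·15 + 4   →  a_2 = 10
15 = 3·4 + 3   →  a_3 = 3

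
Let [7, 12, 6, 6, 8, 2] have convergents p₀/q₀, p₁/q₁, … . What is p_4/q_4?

26013/3673

Using pₖ = aₖpₖ₋₁ + pₖ₋₂, qₖ = aₖqₖ₋₁ + qₖ₋₂ (with p₋₁=1, p₋₂=0, q₋₁=0, q₋₂=1):
  k=0: a=7, p=7, q=1
  k=1: a=12, p=85, q=12
  k=2: a=6, p=517, q=73
  k=3: a=6, p=3187, q=450
  k=4: a=8, p=26013, q=3673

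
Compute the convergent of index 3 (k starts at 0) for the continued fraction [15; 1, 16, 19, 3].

5165/324

Using pₖ = aₖpₖ₋₁ + pₖ₋₂, qₖ = aₖqₖ₋₁ + qₖ₋₂ (with p₋₁=1, p₋₂=0, q₋₁=0, q₋₂=1):
  k=0: a=15, p=15, q=1
  k=1: a=1, p=16, q=1
  k=2: a=16, p=271, q=17
  k=3: a=19, p=5165, q=324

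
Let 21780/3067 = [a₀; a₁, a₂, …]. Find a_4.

21780 = 7·3067 + 311   →  a_0 = 7
3067 = 9·311 + 268   →  a_1 = 9
311 = 1·268 + 43   →  a_2 = 1
268 = 6·43 + 10   →  a_3 = 6
43 = 4·10 + 3   →  a_4 = 4

4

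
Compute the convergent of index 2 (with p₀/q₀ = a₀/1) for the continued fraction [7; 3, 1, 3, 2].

Using pₖ = aₖpₖ₋₁ + pₖ₋₂, qₖ = aₖqₖ₋₁ + qₖ₋₂ (with p₋₁=1, p₋₂=0, q₋₁=0, q₋₂=1):
  k=0: a=7, p=7, q=1
  k=1: a=3, p=22, q=3
  k=2: a=1, p=29, q=4

29/4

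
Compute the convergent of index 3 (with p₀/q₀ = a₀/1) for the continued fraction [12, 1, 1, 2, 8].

63/5

Using pₖ = aₖpₖ₋₁ + pₖ₋₂, qₖ = aₖqₖ₋₁ + qₖ₋₂ (with p₋₁=1, p₋₂=0, q₋₁=0, q₋₂=1):
  k=0: a=12, p=12, q=1
  k=1: a=1, p=13, q=1
  k=2: a=1, p=25, q=2
  k=3: a=2, p=63, q=5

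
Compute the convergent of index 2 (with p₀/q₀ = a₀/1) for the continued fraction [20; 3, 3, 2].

Using pₖ = aₖpₖ₋₁ + pₖ₋₂, qₖ = aₖqₖ₋₁ + qₖ₋₂ (with p₋₁=1, p₋₂=0, q₋₁=0, q₋₂=1):
  k=0: a=20, p=20, q=1
  k=1: a=3, p=61, q=3
  k=2: a=3, p=203, q=10

203/10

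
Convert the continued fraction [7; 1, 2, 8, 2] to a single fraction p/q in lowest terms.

407/53

Using pₖ = aₖpₖ₋₁ + pₖ₋₂ and qₖ = aₖqₖ₋₁ + qₖ₋₂:
  k=0: a=7, p=7, q=1
  k=1: a=1, p=8, q=1
  k=2: a=2, p=23, q=3
  k=3: a=8, p=192, q=25
  k=4: a=2, p=407, q=53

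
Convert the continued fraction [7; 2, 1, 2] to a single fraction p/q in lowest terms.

Using pₖ = aₖpₖ₋₁ + pₖ₋₂ and qₖ = aₖqₖ₋₁ + qₖ₋₂:
  k=0: a=7, p=7, q=1
  k=1: a=2, p=15, q=2
  k=2: a=1, p=22, q=3
  k=3: a=2, p=59, q=8

59/8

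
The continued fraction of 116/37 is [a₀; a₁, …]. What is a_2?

2

116 = 3·37 + 5   →  a_0 = 3
37 = 7·5 + 2   →  a_1 = 7
5 = 2·2 + 1   →  a_2 = 2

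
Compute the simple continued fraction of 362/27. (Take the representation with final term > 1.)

362 = 13×27 + 11
27 = 2×11 + 5
11 = 2×5 + 1
5 = 5×1 + 0  (stop)
So 362/27 = [13; 2, 2, 5].

[13; 2, 2, 5]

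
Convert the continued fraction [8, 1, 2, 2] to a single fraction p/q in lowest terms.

61/7

Using pₖ = aₖpₖ₋₁ + pₖ₋₂ and qₖ = aₖqₖ₋₁ + qₖ₋₂:
  k=0: a=8, p=8, q=1
  k=1: a=1, p=9, q=1
  k=2: a=2, p=26, q=3
  k=3: a=2, p=61, q=7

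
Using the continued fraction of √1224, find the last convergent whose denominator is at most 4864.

168946/4829

√1224 = [34; 1, 68, …] (period length 2).
Convergents:
  p_0/q_0 = 34/1
  p_1/q_1 = 35/1
  p_2/q_2 = 2414/69
  p_3/q_3 = 2449/70
  p_4/q_4 = 168946/4829
  p_5/q_5 = 171395/4899
q_4 = 4829 ≤ 4864 < 4899 = q_5, so the answer is 168946/4829.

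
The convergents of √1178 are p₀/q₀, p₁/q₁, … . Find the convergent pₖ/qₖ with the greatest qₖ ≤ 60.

√1178 = [34; 3, 9, 2, 9, 3, 68, …] (period length 6).
Convergents:
  p_0/q_0 = 34/1
  p_1/q_1 = 103/3
  p_2/q_2 = 961/28
  p_3/q_3 = 2025/59
  p_4/q_4 = 19186/559
q_3 = 59 ≤ 60 < 559 = q_4, so the answer is 2025/59.

2025/59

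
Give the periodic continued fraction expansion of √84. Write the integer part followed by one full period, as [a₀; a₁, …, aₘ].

[9; 6, 18]

a₀ = ⌊√84⌋ = 9.
With m₀=0, d₀=1 and mₖ₊₁ = dₖaₖ − mₖ, dₖ₊₁ = (n − mₖ₊₁²)/dₖ, aₖ₊₁ = ⌊(a₀+mₖ₊₁)/dₖ₊₁⌋:
  k=1: m=9, d=3, a=6
  k=2: m=9, d=1, a=18
d=1 and a=2a₀=18 at k=2, so the next step gives (m, d) = (9, 3) again — its k=1 value — and the period has length 2.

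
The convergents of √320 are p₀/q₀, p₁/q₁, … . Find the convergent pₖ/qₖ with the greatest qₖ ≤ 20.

√320 = [17; 1, 7, 1, 34, …] (period length 4).
Convergents:
  p_0/q_0 = 17/1
  p_1/q_1 = 18/1
  p_2/q_2 = 143/8
  p_3/q_3 = 161/9
  p_4/q_4 = 5617/314
q_3 = 9 ≤ 20 < 314 = q_4, so the answer is 161/9.

161/9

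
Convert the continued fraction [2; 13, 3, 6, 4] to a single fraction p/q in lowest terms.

Fold from the inside: start with 4/1.
  6 + 1/4 = 25/4
  3 + 4/25 = 79/25
  13 + 25/79 = 1052/79
  2 + 79/1052 = 2183/1052

2183/1052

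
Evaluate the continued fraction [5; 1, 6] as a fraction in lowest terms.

41/7

Fold from the inside: start with 6/1.
  1 + 1/6 = 7/6
  5 + 6/7 = 41/7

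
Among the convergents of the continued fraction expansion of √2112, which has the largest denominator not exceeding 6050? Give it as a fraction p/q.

97198/2115

√2112 = [45; 1, 21, 1, 90, …] (period length 4).
Convergents:
  p_0/q_0 = 45/1
  p_1/q_1 = 46/1
  p_2/q_2 = 1011/22
  p_3/q_3 = 1057/23
  p_4/q_4 = 96141/2092
  p_5/q_5 = 97198/2115
  p_6/q_6 = 2137299/46507
q_5 = 2115 ≤ 6050 < 46507 = q_6, so the answer is 97198/2115.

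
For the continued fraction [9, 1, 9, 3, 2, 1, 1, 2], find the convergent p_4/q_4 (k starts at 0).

Using pₖ = aₖpₖ₋₁ + pₖ₋₂, qₖ = aₖqₖ₋₁ + qₖ₋₂ (with p₋₁=1, p₋₂=0, q₋₁=0, q₋₂=1):
  k=0: a=9, p=9, q=1
  k=1: a=1, p=10, q=1
  k=2: a=9, p=99, q=10
  k=3: a=3, p=307, q=31
  k=4: a=2, p=713, q=72

713/72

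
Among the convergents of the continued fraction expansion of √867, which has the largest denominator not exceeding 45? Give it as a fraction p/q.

265/9

√867 = [29; 2, 4, 29, 4, 2, 58, …] (period length 6).
Convergents:
  p_0/q_0 = 29/1
  p_1/q_1 = 59/2
  p_2/q_2 = 265/9
  p_3/q_3 = 7744/263
q_2 = 9 ≤ 45 < 263 = q_3, so the answer is 265/9.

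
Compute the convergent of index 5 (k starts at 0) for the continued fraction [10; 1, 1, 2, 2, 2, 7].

307/29

Using pₖ = aₖpₖ₋₁ + pₖ₋₂, qₖ = aₖqₖ₋₁ + qₖ₋₂ (with p₋₁=1, p₋₂=0, q₋₁=0, q₋₂=1):
  k=0: a=10, p=10, q=1
  k=1: a=1, p=11, q=1
  k=2: a=1, p=21, q=2
  k=3: a=2, p=53, q=5
  k=4: a=2, p=127, q=12
  k=5: a=2, p=307, q=29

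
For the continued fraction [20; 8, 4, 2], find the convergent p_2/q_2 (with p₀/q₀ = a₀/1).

664/33

Using pₖ = aₖpₖ₋₁ + pₖ₋₂, qₖ = aₖqₖ₋₁ + qₖ₋₂ (with p₋₁=1, p₋₂=0, q₋₁=0, q₋₂=1):
  k=0: a=20, p=20, q=1
  k=1: a=8, p=161, q=8
  k=2: a=4, p=664, q=33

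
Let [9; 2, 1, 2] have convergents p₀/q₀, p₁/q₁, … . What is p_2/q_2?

28/3

Using pₖ = aₖpₖ₋₁ + pₖ₋₂, qₖ = aₖqₖ₋₁ + qₖ₋₂ (with p₋₁=1, p₋₂=0, q₋₁=0, q₋₂=1):
  k=0: a=9, p=9, q=1
  k=1: a=2, p=19, q=2
  k=2: a=1, p=28, q=3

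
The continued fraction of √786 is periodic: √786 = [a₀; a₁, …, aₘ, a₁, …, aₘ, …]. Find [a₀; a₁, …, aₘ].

a₀ = ⌊√786⌋ = 28.

[28; 28, 56]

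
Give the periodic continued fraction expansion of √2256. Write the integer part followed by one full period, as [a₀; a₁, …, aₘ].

a₀ = ⌊√2256⌋ = 47.

[47; 2, 94]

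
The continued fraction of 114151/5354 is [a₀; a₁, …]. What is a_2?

114151 = 21·5354 + 1717   →  a_0 = 21
5354 = 3·1717 + 203   →  a_1 = 3
1717 = 8·203 + 93   →  a_2 = 8

8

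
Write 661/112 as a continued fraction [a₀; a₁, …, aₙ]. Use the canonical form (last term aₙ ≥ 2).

661 = 5×112 + 101
112 = 1×101 + 11
101 = 9×11 + 2
11 = 5×2 + 1
2 = 2×1 + 0  (stop)
So 661/112 = [5; 1, 9, 5, 2].

[5; 1, 9, 5, 2]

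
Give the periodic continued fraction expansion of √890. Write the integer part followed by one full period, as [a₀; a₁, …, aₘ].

[29; 1, 4, 1, 58]

a₀ = ⌊√890⌋ = 29.
With m₀=0, d₀=1 and mₖ₊₁ = dₖaₖ − mₖ, dₖ₊₁ = (n − mₖ₊₁²)/dₖ, aₖ₊₁ = ⌊(a₀+mₖ₊₁)/dₖ₊₁⌋:
  k=1: m=29, d=49, a=1
  k=2: m=20, d=10, a=4
  k=3: m=20, d=49, a=1
  k=4: m=29, d=1, a=58
d=1 and a=2a₀=58 at k=4, so the next step gives (m, d) = (29, 49) again — its k=1 value — and the period has length 4.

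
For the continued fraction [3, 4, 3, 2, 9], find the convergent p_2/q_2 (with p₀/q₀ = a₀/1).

42/13

Using pₖ = aₖpₖ₋₁ + pₖ₋₂, qₖ = aₖqₖ₋₁ + qₖ₋₂ (with p₋₁=1, p₋₂=0, q₋₁=0, q₋₂=1):
  k=0: a=3, p=3, q=1
  k=1: a=4, p=13, q=4
  k=2: a=3, p=42, q=13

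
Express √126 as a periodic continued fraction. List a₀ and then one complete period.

a₀ = ⌊√126⌋ = 11.

[11; 4, 2, 4, 22]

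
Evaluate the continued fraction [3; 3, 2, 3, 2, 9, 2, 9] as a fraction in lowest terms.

34081/10356

Using pₖ = aₖpₖ₋₁ + pₖ₋₂ and qₖ = aₖqₖ₋₁ + qₖ₋₂:
  k=0: a=3, p=3, q=1
  k=1: a=3, p=10, q=3
  k=2: a=2, p=23, q=7
  k=3: a=3, p=79, q=24
  k=4: a=2, p=181, q=55
  k=5: a=9, p=1708, q=519
  k=6: a=2, p=3597, q=1093
  k=7: a=9, p=34081, q=10356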